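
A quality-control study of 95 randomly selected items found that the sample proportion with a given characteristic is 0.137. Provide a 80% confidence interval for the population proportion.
(0.092, 0.182)

Proportion CI:
SE = √(p̂(1-p̂)/n) = √(0.137 · 0.863 / 95) = 0.03528

z* = 1.282
Margin = z* · SE = 1.282 · 0.03528 = 0.0452

CI: 0.137 ± 0.0452 = (0.092, 0.182)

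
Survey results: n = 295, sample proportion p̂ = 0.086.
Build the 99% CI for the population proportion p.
(0.044, 0.128)

Proportion CI:
SE = √(p̂(1-p̂)/n) = √(0.086 · 0.914 / 295) = 0.01632

z* = 2.576
Margin = z* · SE = 2.576 · 0.01632 = 0.0420

CI: 0.086 ± 0.0420 = (0.044, 0.128)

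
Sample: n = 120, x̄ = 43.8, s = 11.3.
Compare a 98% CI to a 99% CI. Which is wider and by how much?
99% CI is wider by 0.54

df = 119
98% CI: t* = 2.358, (41.37, 46.23), width = 2 · t* · s/√n = 4.86
99% CI: t* = 2.618, (41.10, 46.50), width = 2 · t* · s/√n = 5.40

The 99% CI is wider by 5.40 - 4.86 = 0.54.
Higher confidence requires a wider interval.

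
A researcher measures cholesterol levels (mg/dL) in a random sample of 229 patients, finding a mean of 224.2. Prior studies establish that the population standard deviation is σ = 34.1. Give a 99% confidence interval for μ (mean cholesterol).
(218.40, 230.00)

z-interval (σ known):
z* = 2.576 for 99% confidence

Margin of error = z* · σ/√n = 2.576 · 34.1/√229 = 5.80

CI: (224.2 - 5.80, 224.2 + 5.80) = (218.40, 230.00)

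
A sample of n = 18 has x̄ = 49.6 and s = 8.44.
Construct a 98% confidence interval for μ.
(44.49, 54.71)

t-interval (σ unknown):
df = n - 1 = 17
t* = 2.567 for 98% confidence

Margin of error = t* · s/√n = 2.567 · 8.44/√18 = 5.11

CI: (44.49, 54.71)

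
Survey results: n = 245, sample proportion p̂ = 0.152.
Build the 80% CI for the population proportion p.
(0.123, 0.181)

Proportion CI:
SE = √(p̂(1-p̂)/n) = √(0.152 · 0.848 / 245) = 0.02294

z* = 1.282
Margin = z* · SE = 1.282 · 0.02294 = 0.0294

CI: 0.152 ± 0.0294 = (0.123, 0.181)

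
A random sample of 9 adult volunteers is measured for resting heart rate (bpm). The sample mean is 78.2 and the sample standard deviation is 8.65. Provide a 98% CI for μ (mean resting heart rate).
(69.85, 86.55)

t-interval (σ unknown):
df = n - 1 = 8
t* = 2.896 for 98% confidence

Margin of error = t* · s/√n = 2.896 · 8.65/√9 = 8.35

CI: (69.85, 86.55)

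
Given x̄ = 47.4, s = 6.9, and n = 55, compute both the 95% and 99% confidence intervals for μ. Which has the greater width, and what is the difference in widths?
99% CI is wider by 1.24

df = 54
95% CI: t* = 2.005, (45.53, 49.27), width = 2 · t* · s/√n = 3.73
99% CI: t* = 2.670, (44.92, 49.88), width = 2 · t* · s/√n = 4.97

The 99% CI is wider by 4.97 - 3.73 = 1.24.
Higher confidence requires a wider interval.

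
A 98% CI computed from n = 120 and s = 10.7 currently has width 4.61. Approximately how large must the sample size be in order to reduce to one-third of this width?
n ≈ 1080

CI width ∝ 1/√n
To reduce width by factor 3, need √n to grow by 3 → need 3² = 9 times as many samples.

Current: n = 120, width = 4.61
New: n = 1080, width ≈ 1.52

Width reduced by factor of 4.61/1.52 = 3.03.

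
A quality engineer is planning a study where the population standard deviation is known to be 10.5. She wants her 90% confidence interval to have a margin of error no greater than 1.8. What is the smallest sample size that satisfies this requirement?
n ≥ 93

For margin E ≤ 1.8:
n ≥ (z* · σ / E)²
n ≥ (1.645 · 10.5 / 1.8)²
n ≥ 92.08

Minimum n = 93 (rounding up)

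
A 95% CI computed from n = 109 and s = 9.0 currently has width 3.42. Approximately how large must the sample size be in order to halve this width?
n ≈ 436

CI width ∝ 1/√n
To reduce width by factor 2, need √n to grow by 2 → need 2² = 4 times as many samples.

Current: n = 109, width = 3.42
New: n = 436, width ≈ 1.69

Width reduced by factor of 3.42/1.69 = 2.02.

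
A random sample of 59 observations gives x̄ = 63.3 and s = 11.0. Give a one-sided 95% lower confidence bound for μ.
μ ≥ 60.91

Lower bound (one-sided):
t* = 1.672 (one-sided for 95%)
Lower bound = x̄ - t* · s/√n = 63.3 - 1.672 · 11.0/√59 = 60.91

We are 95% confident that μ ≥ 60.91.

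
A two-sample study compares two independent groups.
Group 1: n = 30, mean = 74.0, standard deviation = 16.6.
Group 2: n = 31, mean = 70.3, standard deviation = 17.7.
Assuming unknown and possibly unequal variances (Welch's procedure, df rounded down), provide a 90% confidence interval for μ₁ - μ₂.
(-3.64, 11.04)

Difference: x̄₁ - x̄₂ = 3.70
SE = √(s₁²/n₁ + s₂²/n₂) = √(16.6²/30 + 17.7²/31) = 4.3922
df = 58.94 → 58 (Welch–Satterthwaite, rounded down)
t* = 1.672

CI: 3.70 ± 1.672 · 4.3922 = 3.70 ± 7.34 = (-3.64, 11.04)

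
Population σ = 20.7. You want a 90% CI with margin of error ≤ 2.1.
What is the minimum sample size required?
n ≥ 263

For margin E ≤ 2.1:
n ≥ (z* · σ / E)²
n ≥ (1.645 · 20.7 / 2.1)²
n ≥ 262.93

Minimum n = 263 (rounding up)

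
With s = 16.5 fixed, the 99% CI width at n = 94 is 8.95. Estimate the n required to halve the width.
n ≈ 376

CI width ∝ 1/√n
To reduce width by factor 2, need √n to grow by 2 → need 2² = 4 times as many samples.

Current: n = 94, width = 8.95
New: n = 376, width ≈ 4.41

Width reduced by factor of 8.95/4.41 = 2.03.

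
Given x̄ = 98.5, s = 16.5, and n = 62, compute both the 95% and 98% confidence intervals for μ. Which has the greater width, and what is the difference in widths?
98% CI is wider by 1.63

df = 61
95% CI: t* = 2.000, (94.31, 102.69), width = 2 · t* · s/√n = 8.38
98% CI: t* = 2.389, (93.49, 103.51), width = 2 · t* · s/√n = 10.01

The 98% CI is wider by 10.01 - 8.38 = 1.63.
Higher confidence requires a wider interval.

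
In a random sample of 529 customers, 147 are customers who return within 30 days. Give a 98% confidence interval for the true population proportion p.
(0.233, 0.323)

Proportion CI:
p̂ = 147/529 = 0.27788
SE = √(p̂(1-p̂)/n) = √(0.27788 · 0.72212 / 529) = 0.01948

z* = 2.326
Margin = z* · SE = 2.326 · 0.01948 = 0.0453

CI: 0.27788 ± 0.0453 = (0.233, 0.323)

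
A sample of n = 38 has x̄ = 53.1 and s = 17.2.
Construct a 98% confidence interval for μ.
(46.32, 59.88)

t-interval (σ unknown):
df = n - 1 = 37
t* = 2.431 for 98% confidence

Margin of error = t* · s/√n = 2.431 · 17.2/√38 = 6.78

CI: (46.32, 59.88)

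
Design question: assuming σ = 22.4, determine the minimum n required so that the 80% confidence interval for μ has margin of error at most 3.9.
n ≥ 55

For margin E ≤ 3.9:
n ≥ (z* · σ / E)²
n ≥ (1.282 · 22.4 / 3.9)²
n ≥ 54.22

Minimum n = 55 (rounding up)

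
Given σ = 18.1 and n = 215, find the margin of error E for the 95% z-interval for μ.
Margin of error = 2.42

Margin of error = z* · σ/√n
= 1.960 · 18.1/√215
= 1.960 · 18.1/14.6629
= 2.42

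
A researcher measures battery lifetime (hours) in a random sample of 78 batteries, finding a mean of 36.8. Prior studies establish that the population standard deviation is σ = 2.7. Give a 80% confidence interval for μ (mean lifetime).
(36.41, 37.19)

z-interval (σ known):
z* = 1.282 for 80% confidence

Margin of error = z* · σ/√n = 1.282 · 2.7/√78 = 0.39

CI: (36.8 - 0.39, 36.8 + 0.39) = (36.41, 37.19)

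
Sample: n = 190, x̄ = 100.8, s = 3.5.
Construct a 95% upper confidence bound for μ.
μ ≤ 101.22

Upper bound (one-sided):
t* = 1.653 (one-sided for 95%)
Upper bound = x̄ + t* · s/√n = 100.8 + 1.653 · 3.5/√190 = 101.22

We are 95% confident that μ ≤ 101.22.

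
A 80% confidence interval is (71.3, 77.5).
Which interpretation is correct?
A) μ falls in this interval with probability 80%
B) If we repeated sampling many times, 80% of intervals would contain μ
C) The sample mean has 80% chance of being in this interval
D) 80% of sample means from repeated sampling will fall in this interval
B

A) Wrong — μ is fixed; the randomness lives in the interval, not in μ.
B) Correct — this is the frequentist long-run coverage interpretation.
C) Wrong — x̄ is observed and sits in the interval by construction.
D) Wrong — coverage applies to intervals containing μ, not to future x̄ values.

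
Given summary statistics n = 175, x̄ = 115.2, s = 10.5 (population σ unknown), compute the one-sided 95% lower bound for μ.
μ ≥ 113.89

Lower bound (one-sided):
t* = 1.654 (one-sided for 95%)
Lower bound = x̄ - t* · s/√n = 115.2 - 1.654 · 10.5/√175 = 113.89

We are 95% confident that μ ≥ 113.89.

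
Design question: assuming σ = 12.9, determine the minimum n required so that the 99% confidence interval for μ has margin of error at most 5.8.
n ≥ 33

For margin E ≤ 5.8:
n ≥ (z* · σ / E)²
n ≥ (2.576 · 12.9 / 5.8)²
n ≥ 32.83

Minimum n = 33 (rounding up)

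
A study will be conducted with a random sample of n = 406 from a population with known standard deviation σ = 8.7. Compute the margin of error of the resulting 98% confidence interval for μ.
Margin of error = 1.00

Margin of error = z* · σ/√n
= 2.326 · 8.7/√406
= 2.326 · 8.7/20.1494
= 1.00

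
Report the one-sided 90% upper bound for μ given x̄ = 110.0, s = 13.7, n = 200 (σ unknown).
μ ≤ 111.25

Upper bound (one-sided):
t* = 1.286 (one-sided for 90%)
Upper bound = x̄ + t* · s/√n = 110.0 + 1.286 · 13.7/√200 = 111.25

We are 90% confident that μ ≤ 111.25.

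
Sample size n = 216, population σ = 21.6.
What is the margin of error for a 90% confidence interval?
Margin of error = 2.42

Margin of error = z* · σ/√n
= 1.645 · 21.6/√216
= 1.645 · 21.6/14.6969
= 2.42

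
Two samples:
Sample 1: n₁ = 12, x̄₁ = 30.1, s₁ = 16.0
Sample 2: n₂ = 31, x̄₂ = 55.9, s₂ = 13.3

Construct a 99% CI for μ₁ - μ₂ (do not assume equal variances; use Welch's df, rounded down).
(-40.87, -10.73)

Difference: x̄₁ - x̄₂ = -25.80
SE = √(s₁²/n₁ + s₂²/n₂) = √(16.0²/12 + 13.3²/31) = 5.1999
df = 17.22 → 17 (Welch–Satterthwaite, rounded down)
t* = 2.898

CI: -25.80 ± 2.898 · 5.1999 = -25.80 ± 15.07 = (-40.87, -10.73)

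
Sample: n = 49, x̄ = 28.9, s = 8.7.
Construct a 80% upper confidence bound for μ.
μ ≤ 29.96

Upper bound (one-sided):
t* = 0.849 (one-sided for 80%)
Upper bound = x̄ + t* · s/√n = 28.9 + 0.849 · 8.7/√49 = 29.96

We are 80% confident that μ ≤ 29.96.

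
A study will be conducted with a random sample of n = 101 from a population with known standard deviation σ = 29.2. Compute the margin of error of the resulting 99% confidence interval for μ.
Margin of error = 7.48

Margin of error = z* · σ/√n
= 2.576 · 29.2/√101
= 2.576 · 29.2/10.0499
= 7.48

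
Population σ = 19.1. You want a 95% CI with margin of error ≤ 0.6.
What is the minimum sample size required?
n ≥ 3893

For margin E ≤ 0.6:
n ≥ (z* · σ / E)²
n ≥ (1.960 · 19.1 / 0.6)²
n ≥ 3892.93

Minimum n = 3893 (rounding up)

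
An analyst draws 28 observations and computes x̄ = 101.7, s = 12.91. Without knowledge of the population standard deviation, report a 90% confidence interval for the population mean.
(97.55, 105.85)

t-interval (σ unknown):
df = n - 1 = 27
t* = 1.703 for 90% confidence

Margin of error = t* · s/√n = 1.703 · 12.91/√28 = 4.15

CI: (97.55, 105.85)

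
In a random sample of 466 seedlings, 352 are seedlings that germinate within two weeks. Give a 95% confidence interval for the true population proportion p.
(0.716, 0.794)

Proportion CI:
p̂ = 352/466 = 0.75536
SE = √(p̂(1-p̂)/n) = √(0.75536 · 0.24464 / 466) = 0.01991

z* = 1.960
Margin = z* · SE = 1.960 · 0.01991 = 0.0390

CI: 0.75536 ± 0.0390 = (0.716, 0.794)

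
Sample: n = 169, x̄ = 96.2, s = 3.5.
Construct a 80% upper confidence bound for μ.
μ ≤ 96.43

Upper bound (one-sided):
t* = 0.844 (one-sided for 80%)
Upper bound = x̄ + t* · s/√n = 96.2 + 0.844 · 3.5/√169 = 96.43

We are 80% confident that μ ≤ 96.43.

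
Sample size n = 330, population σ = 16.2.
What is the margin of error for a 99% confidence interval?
Margin of error = 2.30

Margin of error = z* · σ/√n
= 2.576 · 16.2/√330
= 2.576 · 16.2/18.1659
= 2.30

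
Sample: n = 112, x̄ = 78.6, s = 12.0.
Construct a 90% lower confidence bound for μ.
μ ≥ 77.14

Lower bound (one-sided):
t* = 1.289 (one-sided for 90%)
Lower bound = x̄ - t* · s/√n = 78.6 - 1.289 · 12.0/√112 = 77.14

We are 90% confident that μ ≥ 77.14.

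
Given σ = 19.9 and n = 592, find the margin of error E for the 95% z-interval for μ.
Margin of error = 1.60

Margin of error = z* · σ/√n
= 1.960 · 19.9/√592
= 1.960 · 19.9/24.3311
= 1.60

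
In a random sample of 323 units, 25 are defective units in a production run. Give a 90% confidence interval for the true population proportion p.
(0.053, 0.102)

Proportion CI:
p̂ = 25/323 = 0.07740
SE = √(p̂(1-p̂)/n) = √(0.07740 · 0.92260 / 323) = 0.01487

z* = 1.645
Margin = z* · SE = 1.645 · 0.01487 = 0.0245

CI: 0.07740 ± 0.0245 = (0.053, 0.102)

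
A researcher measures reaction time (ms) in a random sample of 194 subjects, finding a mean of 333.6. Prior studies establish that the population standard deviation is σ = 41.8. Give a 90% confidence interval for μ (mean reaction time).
(328.66, 338.54)

z-interval (σ known):
z* = 1.645 for 90% confidence

Margin of error = z* · σ/√n = 1.645 · 41.8/√194 = 4.94

CI: (333.6 - 4.94, 333.6 + 4.94) = (328.66, 338.54)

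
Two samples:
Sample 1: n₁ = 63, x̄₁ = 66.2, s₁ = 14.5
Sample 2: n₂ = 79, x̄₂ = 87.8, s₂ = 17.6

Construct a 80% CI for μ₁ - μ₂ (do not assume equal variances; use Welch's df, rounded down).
(-25.07, -18.13)

Difference: x̄₁ - x̄₂ = -21.60
SE = √(s₁²/n₁ + s₂²/n₂) = √(14.5²/63 + 17.6²/79) = 2.6941
df = 139.84 → 139 (Welch–Satterthwaite, rounded down)
t* = 1.288

CI: -21.60 ± 1.288 · 2.6941 = -21.60 ± 3.47 = (-25.07, -18.13)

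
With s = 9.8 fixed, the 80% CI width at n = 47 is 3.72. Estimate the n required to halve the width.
n ≈ 188

CI width ∝ 1/√n
To reduce width by factor 2, need √n to grow by 2 → need 2² = 4 times as many samples.

Current: n = 47, width = 3.72
New: n = 188, width ≈ 1.84

Width reduced by factor of 3.72/1.84 = 2.02.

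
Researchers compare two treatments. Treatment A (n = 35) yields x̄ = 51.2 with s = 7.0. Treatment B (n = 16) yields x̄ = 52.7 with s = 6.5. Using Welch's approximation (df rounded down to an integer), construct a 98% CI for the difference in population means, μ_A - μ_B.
(-6.43, 3.43)

Difference: x̄₁ - x̄₂ = -1.50
SE = √(s₁²/n₁ + s₂²/n₂) = √(7.0²/35 + 6.5²/16) = 2.0101
df = 31.25 → 31 (Welch–Satterthwaite, rounded down)
t* = 2.453

CI: -1.50 ± 2.453 · 2.0101 = -1.50 ± 4.93 = (-6.43, 3.43)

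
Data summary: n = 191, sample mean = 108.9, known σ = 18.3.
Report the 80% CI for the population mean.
(107.20, 110.60)

z-interval (σ known):
z* = 1.282 for 80% confidence

Margin of error = z* · σ/√n = 1.282 · 18.3/√191 = 1.70

CI: (108.9 - 1.70, 108.9 + 1.70) = (107.20, 110.60)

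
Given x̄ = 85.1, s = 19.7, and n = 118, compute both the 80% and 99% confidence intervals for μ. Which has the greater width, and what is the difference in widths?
99% CI is wider by 4.82

df = 117
80% CI: t* = 1.289, (82.76, 87.44), width = 2 · t* · s/√n = 4.68
99% CI: t* = 2.619, (80.35, 89.85), width = 2 · t* · s/√n = 9.50

The 99% CI is wider by 9.50 - 4.68 = 4.82.
Higher confidence requires a wider interval.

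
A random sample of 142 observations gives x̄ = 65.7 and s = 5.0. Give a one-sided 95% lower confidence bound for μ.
μ ≥ 65.01

Lower bound (one-sided):
t* = 1.656 (one-sided for 95%)
Lower bound = x̄ - t* · s/√n = 65.7 - 1.656 · 5.0/√142 = 65.01

We are 95% confident that μ ≥ 65.01.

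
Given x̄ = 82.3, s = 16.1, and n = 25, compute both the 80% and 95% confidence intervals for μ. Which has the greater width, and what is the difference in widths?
95% CI is wider by 4.80

df = 24
80% CI: t* = 1.318, (78.06, 86.54), width = 2 · t* · s/√n = 8.49
95% CI: t* = 2.064, (75.65, 88.95), width = 2 · t* · s/√n = 13.29

The 95% CI is wider by 13.29 - 8.49 = 4.80.
Higher confidence requires a wider interval.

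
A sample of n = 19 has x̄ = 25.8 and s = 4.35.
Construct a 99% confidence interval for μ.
(22.93, 28.67)

t-interval (σ unknown):
df = n - 1 = 18
t* = 2.878 for 99% confidence

Margin of error = t* · s/√n = 2.878 · 4.35/√19 = 2.87

CI: (22.93, 28.67)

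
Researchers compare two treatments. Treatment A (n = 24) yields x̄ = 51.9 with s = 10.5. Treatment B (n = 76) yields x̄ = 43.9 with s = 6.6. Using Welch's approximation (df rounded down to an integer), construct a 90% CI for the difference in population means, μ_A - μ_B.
(4.13, 11.87)

Difference: x̄₁ - x̄₂ = 8.00
SE = √(s₁²/n₁ + s₂²/n₂) = √(10.5²/24 + 6.6²/76) = 2.2731
df = 28.96 → 28 (Welch–Satterthwaite, rounded down)
t* = 1.701

CI: 8.00 ± 1.701 · 2.2731 = 8.00 ± 3.87 = (4.13, 11.87)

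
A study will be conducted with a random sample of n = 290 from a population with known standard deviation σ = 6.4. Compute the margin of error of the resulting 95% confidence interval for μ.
Margin of error = 0.74

Margin of error = z* · σ/√n
= 1.960 · 6.4/√290
= 1.960 · 6.4/17.0294
= 0.74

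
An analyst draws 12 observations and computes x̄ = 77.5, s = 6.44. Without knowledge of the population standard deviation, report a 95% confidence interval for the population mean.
(73.41, 81.59)

t-interval (σ unknown):
df = n - 1 = 11
t* = 2.201 for 95% confidence

Margin of error = t* · s/√n = 2.201 · 6.44/√12 = 4.09

CI: (73.41, 81.59)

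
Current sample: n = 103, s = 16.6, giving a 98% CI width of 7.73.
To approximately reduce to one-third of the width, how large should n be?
n ≈ 927

CI width ∝ 1/√n
To reduce width by factor 3, need √n to grow by 3 → need 3² = 9 times as many samples.

Current: n = 103, width = 7.73
New: n = 927, width ≈ 2.54

Width reduced by factor of 7.73/2.54 = 3.04.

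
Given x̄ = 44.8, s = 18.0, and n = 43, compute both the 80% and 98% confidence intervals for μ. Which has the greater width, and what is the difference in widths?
98% CI is wider by 6.12

df = 42
80% CI: t* = 1.302, (41.23, 48.37), width = 2 · t* · s/√n = 7.15
98% CI: t* = 2.418, (38.16, 51.44), width = 2 · t* · s/√n = 13.27

The 98% CI is wider by 13.27 - 7.15 = 6.12.
Higher confidence requires a wider interval.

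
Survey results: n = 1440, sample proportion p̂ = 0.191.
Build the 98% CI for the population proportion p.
(0.167, 0.215)

Proportion CI:
SE = √(p̂(1-p̂)/n) = √(0.191 · 0.809 / 1440) = 0.01036

z* = 2.326
Margin = z* · SE = 2.326 · 0.01036 = 0.0241

CI: 0.191 ± 0.0241 = (0.167, 0.215)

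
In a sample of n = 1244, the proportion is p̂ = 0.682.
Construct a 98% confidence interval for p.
(0.651, 0.713)

Proportion CI:
SE = √(p̂(1-p̂)/n) = √(0.682 · 0.318 / 1244) = 0.01320

z* = 2.326
Margin = z* · SE = 2.326 · 0.01320 = 0.0307

CI: 0.682 ± 0.0307 = (0.651, 0.713)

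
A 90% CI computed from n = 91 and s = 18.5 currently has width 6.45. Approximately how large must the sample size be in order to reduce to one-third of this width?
n ≈ 819

CI width ∝ 1/√n
To reduce width by factor 3, need √n to grow by 3 → need 3² = 9 times as many samples.

Current: n = 91, width = 6.45
New: n = 819, width ≈ 2.13

Width reduced by factor of 6.45/2.13 = 3.03.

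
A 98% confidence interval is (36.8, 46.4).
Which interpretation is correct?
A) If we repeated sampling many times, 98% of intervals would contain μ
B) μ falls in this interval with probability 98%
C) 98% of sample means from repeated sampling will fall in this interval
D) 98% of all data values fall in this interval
A

A) Correct — this is the frequentist long-run coverage interpretation.
B) Wrong — μ is fixed; the randomness lives in the interval, not in μ.
C) Wrong — coverage applies to intervals containing μ, not to future x̄ values.
D) Wrong — a CI is about the parameter μ, not individual data values.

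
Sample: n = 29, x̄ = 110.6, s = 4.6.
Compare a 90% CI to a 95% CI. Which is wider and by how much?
95% CI is wider by 0.59

df = 28
90% CI: t* = 1.701, (109.15, 112.05), width = 2 · t* · s/√n = 2.91
95% CI: t* = 2.048, (108.85, 112.35), width = 2 · t* · s/√n = 3.50

The 95% CI is wider by 3.50 - 2.91 = 0.59.
Higher confidence requires a wider interval.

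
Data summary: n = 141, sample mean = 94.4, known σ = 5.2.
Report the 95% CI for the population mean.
(93.54, 95.26)

z-interval (σ known):
z* = 1.960 for 95% confidence

Margin of error = z* · σ/√n = 1.960 · 5.2/√141 = 0.86

CI: (94.4 - 0.86, 94.4 + 0.86) = (93.54, 95.26)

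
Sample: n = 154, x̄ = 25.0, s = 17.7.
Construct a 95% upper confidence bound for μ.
μ ≤ 27.36

Upper bound (one-sided):
t* = 1.655 (one-sided for 95%)
Upper bound = x̄ + t* · s/√n = 25.0 + 1.655 · 17.7/√154 = 27.36

We are 95% confident that μ ≤ 27.36.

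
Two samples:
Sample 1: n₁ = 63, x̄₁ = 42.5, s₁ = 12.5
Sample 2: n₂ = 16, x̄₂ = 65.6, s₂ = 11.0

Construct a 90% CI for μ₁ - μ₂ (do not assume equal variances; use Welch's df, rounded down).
(-28.51, -17.69)

Difference: x̄₁ - x̄₂ = -23.10
SE = √(s₁²/n₁ + s₂²/n₂) = √(12.5²/63 + 11.0²/16) = 3.1690
df = 25.78 → 25 (Welch–Satterthwaite, rounded down)
t* = 1.708

CI: -23.10 ± 1.708 · 3.1690 = -23.10 ± 5.41 = (-28.51, -17.69)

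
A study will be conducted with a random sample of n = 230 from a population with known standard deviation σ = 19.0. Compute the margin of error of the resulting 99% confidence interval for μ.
Margin of error = 3.23

Margin of error = z* · σ/√n
= 2.576 · 19.0/√230
= 2.576 · 19.0/15.1658
= 3.23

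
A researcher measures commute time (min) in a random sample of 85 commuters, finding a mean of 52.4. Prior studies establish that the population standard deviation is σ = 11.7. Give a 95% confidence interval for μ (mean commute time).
(49.91, 54.89)

z-interval (σ known):
z* = 1.960 for 95% confidence

Margin of error = z* · σ/√n = 1.960 · 11.7/√85 = 2.49

CI: (52.4 - 2.49, 52.4 + 2.49) = (49.91, 54.89)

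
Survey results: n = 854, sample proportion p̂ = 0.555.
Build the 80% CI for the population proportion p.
(0.533, 0.577)

Proportion CI:
SE = √(p̂(1-p̂)/n) = √(0.555 · 0.445 / 854) = 0.01701

z* = 1.282
Margin = z* · SE = 1.282 · 0.01701 = 0.0218

CI: 0.555 ± 0.0218 = (0.533, 0.577)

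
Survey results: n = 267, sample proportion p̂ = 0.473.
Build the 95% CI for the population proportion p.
(0.413, 0.533)

Proportion CI:
SE = √(p̂(1-p̂)/n) = √(0.473 · 0.527 / 267) = 0.03055

z* = 1.960
Margin = z* · SE = 1.960 · 0.03055 = 0.0599

CI: 0.473 ± 0.0599 = (0.413, 0.533)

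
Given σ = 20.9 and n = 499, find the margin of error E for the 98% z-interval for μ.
Margin of error = 2.18

Margin of error = z* · σ/√n
= 2.326 · 20.9/√499
= 2.326 · 20.9/22.3383
= 2.18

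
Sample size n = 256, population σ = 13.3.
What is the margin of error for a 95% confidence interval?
Margin of error = 1.63

Margin of error = z* · σ/√n
= 1.960 · 13.3/√256
= 1.960 · 13.3/16.0000
= 1.63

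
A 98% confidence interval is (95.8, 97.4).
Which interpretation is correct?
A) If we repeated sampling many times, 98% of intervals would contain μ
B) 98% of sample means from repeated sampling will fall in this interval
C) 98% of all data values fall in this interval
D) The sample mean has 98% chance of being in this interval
A

A) Correct — this is the frequentist long-run coverage interpretation.
B) Wrong — coverage applies to intervals containing μ, not to future x̄ values.
C) Wrong — a CI is about the parameter μ, not individual data values.
D) Wrong — x̄ is observed and sits in the interval by construction.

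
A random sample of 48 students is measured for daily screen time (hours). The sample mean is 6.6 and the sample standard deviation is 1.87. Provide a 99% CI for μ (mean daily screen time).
(5.88, 7.32)

t-interval (σ unknown):
df = n - 1 = 47
t* = 2.685 for 99% confidence

Margin of error = t* · s/√n = 2.685 · 1.87/√48 = 0.72

CI: (5.88, 7.32)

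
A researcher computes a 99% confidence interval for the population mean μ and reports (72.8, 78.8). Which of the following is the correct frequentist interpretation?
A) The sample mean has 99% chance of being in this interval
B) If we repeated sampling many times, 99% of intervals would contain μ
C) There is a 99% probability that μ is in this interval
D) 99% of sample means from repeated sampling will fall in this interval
B

A) Wrong — x̄ is observed and sits in the interval by construction.
B) Correct — this is the frequentist long-run coverage interpretation.
C) Wrong — μ is fixed; the randomness lives in the interval, not in μ.
D) Wrong — coverage applies to intervals containing μ, not to future x̄ values.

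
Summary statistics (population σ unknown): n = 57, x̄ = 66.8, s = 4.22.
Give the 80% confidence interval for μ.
(66.08, 67.52)

t-interval (σ unknown):
df = n - 1 = 56
t* = 1.297 for 80% confidence

Margin of error = t* · s/√n = 1.297 · 4.22/√57 = 0.72

CI: (66.08, 67.52)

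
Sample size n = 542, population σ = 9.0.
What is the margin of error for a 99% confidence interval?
Margin of error = 1.00

Margin of error = z* · σ/√n
= 2.576 · 9.0/√542
= 2.576 · 9.0/23.2809
= 1.00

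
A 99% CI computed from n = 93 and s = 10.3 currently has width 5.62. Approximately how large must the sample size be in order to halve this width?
n ≈ 372

CI width ∝ 1/√n
To reduce width by factor 2, need √n to grow by 2 → need 2² = 4 times as many samples.

Current: n = 93, width = 5.62
New: n = 372, width ≈ 2.77

Width reduced by factor of 5.62/2.77 = 2.03.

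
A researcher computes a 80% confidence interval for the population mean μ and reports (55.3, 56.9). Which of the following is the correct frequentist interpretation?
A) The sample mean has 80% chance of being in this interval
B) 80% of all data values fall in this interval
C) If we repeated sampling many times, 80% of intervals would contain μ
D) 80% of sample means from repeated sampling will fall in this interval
C

A) Wrong — x̄ is observed and sits in the interval by construction.
B) Wrong — a CI is about the parameter μ, not individual data values.
C) Correct — this is the frequentist long-run coverage interpretation.
D) Wrong — coverage applies to intervals containing μ, not to future x̄ values.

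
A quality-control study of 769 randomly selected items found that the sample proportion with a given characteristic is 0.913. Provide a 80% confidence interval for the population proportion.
(0.900, 0.926)

Proportion CI:
SE = √(p̂(1-p̂)/n) = √(0.913 · 0.087 / 769) = 0.01016

z* = 1.282
Margin = z* · SE = 1.282 · 0.01016 = 0.0130

CI: 0.913 ± 0.0130 = (0.900, 0.926)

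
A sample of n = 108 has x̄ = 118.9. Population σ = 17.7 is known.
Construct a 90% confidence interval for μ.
(116.10, 121.70)

z-interval (σ known):
z* = 1.645 for 90% confidence

Margin of error = z* · σ/√n = 1.645 · 17.7/√108 = 2.80

CI: (118.9 - 2.80, 118.9 + 2.80) = (116.10, 121.70)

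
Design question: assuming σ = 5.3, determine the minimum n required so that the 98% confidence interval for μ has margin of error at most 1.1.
n ≥ 126

For margin E ≤ 1.1:
n ≥ (z* · σ / E)²
n ≥ (2.326 · 5.3 / 1.1)²
n ≥ 125.60

Minimum n = 126 (rounding up)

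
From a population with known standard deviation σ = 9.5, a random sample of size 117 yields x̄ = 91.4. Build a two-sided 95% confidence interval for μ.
(89.68, 93.12)

z-interval (σ known):
z* = 1.960 for 95% confidence

Margin of error = z* · σ/√n = 1.960 · 9.5/√117 = 1.72

CI: (91.4 - 1.72, 91.4 + 1.72) = (89.68, 93.12)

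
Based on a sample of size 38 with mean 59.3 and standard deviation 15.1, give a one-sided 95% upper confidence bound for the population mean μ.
μ ≤ 63.43

Upper bound (one-sided):
t* = 1.687 (one-sided for 95%)
Upper bound = x̄ + t* · s/√n = 59.3 + 1.687 · 15.1/√38 = 63.43

We are 95% confident that μ ≤ 63.43.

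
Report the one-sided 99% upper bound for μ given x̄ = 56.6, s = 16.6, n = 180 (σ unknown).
μ ≤ 59.50

Upper bound (one-sided):
t* = 2.347 (one-sided for 99%)
Upper bound = x̄ + t* · s/√n = 56.6 + 2.347 · 16.6/√180 = 59.50

We are 99% confident that μ ≤ 59.50.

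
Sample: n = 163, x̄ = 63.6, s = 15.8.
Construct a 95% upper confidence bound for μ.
μ ≤ 65.65

Upper bound (one-sided):
t* = 1.654 (one-sided for 95%)
Upper bound = x̄ + t* · s/√n = 63.6 + 1.654 · 15.8/√163 = 65.65

We are 95% confident that μ ≤ 65.65.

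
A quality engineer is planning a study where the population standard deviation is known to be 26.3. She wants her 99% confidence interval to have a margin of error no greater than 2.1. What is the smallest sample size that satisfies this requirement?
n ≥ 1041

For margin E ≤ 2.1:
n ≥ (z* · σ / E)²
n ≥ (2.576 · 26.3 / 2.1)²
n ≥ 1040.79

Minimum n = 1041 (rounding up)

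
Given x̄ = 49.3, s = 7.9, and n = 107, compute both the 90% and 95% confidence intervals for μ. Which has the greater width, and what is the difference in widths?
95% CI is wider by 0.50

df = 106
90% CI: t* = 1.659, (48.03, 50.57), width = 2 · t* · s/√n = 2.53
95% CI: t* = 1.983, (47.79, 50.81), width = 2 · t* · s/√n = 3.03

The 95% CI is wider by 3.03 - 2.53 = 0.50.
Higher confidence requires a wider interval.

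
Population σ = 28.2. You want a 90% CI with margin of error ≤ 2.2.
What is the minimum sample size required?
n ≥ 445

For margin E ≤ 2.2:
n ≥ (z* · σ / E)²
n ≥ (1.645 · 28.2 / 2.2)²
n ≥ 444.62

Minimum n = 445 (rounding up)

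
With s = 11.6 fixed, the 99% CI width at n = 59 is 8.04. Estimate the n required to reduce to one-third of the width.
n ≈ 531

CI width ∝ 1/√n
To reduce width by factor 3, need √n to grow by 3 → need 3² = 9 times as many samples.

Current: n = 59, width = 8.04
New: n = 531, width ≈ 2.60

Width reduced by factor of 8.04/2.60 = 3.09.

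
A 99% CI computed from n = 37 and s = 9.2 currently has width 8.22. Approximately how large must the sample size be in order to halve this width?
n ≈ 148

CI width ∝ 1/√n
To reduce width by factor 2, need √n to grow by 2 → need 2² = 4 times as many samples.

Current: n = 37, width = 8.22
New: n = 148, width ≈ 3.95

Width reduced by factor of 8.22/3.95 = 2.08.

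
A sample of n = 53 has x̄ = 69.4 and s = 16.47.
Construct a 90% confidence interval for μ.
(65.61, 73.19)

t-interval (σ unknown):
df = n - 1 = 52
t* = 1.675 for 90% confidence

Margin of error = t* · s/√n = 1.675 · 16.47/√53 = 3.79

CI: (65.61, 73.19)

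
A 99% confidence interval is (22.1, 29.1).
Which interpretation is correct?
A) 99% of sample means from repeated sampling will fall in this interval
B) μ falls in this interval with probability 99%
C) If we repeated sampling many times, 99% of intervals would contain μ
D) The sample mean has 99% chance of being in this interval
C

A) Wrong — coverage applies to intervals containing μ, not to future x̄ values.
B) Wrong — μ is fixed; the randomness lives in the interval, not in μ.
C) Correct — this is the frequentist long-run coverage interpretation.
D) Wrong — x̄ is observed and sits in the interval by construction.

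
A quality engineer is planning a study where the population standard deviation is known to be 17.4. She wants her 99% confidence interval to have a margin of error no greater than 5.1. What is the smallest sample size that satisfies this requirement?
n ≥ 78

For margin E ≤ 5.1:
n ≥ (z* · σ / E)²
n ≥ (2.576 · 17.4 / 5.1)²
n ≥ 77.24

Minimum n = 78 (rounding up)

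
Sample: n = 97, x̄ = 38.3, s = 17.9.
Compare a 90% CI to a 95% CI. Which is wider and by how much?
95% CI is wider by 1.18

df = 96
90% CI: t* = 1.661, (35.28, 41.32), width = 2 · t* · s/√n = 6.04
95% CI: t* = 1.985, (34.69, 41.91), width = 2 · t* · s/√n = 7.22

The 95% CI is wider by 7.22 - 6.04 = 1.18.
Higher confidence requires a wider interval.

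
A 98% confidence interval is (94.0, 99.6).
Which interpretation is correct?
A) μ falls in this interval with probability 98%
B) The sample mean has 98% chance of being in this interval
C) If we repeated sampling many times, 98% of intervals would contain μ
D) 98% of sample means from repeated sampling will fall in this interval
C

A) Wrong — μ is fixed; the randomness lives in the interval, not in μ.
B) Wrong — x̄ is observed and sits in the interval by construction.
C) Correct — this is the frequentist long-run coverage interpretation.
D) Wrong — coverage applies to intervals containing μ, not to future x̄ values.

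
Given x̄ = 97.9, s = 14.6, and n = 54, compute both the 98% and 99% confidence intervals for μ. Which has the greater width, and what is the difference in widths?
99% CI is wider by 1.09

df = 53
98% CI: t* = 2.399, (93.13, 102.67), width = 2 · t* · s/√n = 9.53
99% CI: t* = 2.672, (92.59, 103.21), width = 2 · t* · s/√n = 10.62

The 99% CI is wider by 10.62 - 9.53 = 1.09.
Higher confidence requires a wider interval.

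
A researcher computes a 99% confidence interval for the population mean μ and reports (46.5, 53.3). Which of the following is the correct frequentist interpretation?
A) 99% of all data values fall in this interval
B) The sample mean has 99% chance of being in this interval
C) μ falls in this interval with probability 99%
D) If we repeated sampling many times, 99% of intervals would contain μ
D

A) Wrong — a CI is about the parameter μ, not individual data values.
B) Wrong — x̄ is observed and sits in the interval by construction.
C) Wrong — μ is fixed; the randomness lives in the interval, not in μ.
D) Correct — this is the frequentist long-run coverage interpretation.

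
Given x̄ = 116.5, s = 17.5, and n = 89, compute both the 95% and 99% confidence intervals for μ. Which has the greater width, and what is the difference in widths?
99% CI is wider by 2.40

df = 88
95% CI: t* = 1.987, (112.81, 120.19), width = 2 · t* · s/√n = 7.37
99% CI: t* = 2.633, (111.62, 121.38), width = 2 · t* · s/√n = 9.77

The 99% CI is wider by 9.77 - 7.37 = 2.40.
Higher confidence requires a wider interval.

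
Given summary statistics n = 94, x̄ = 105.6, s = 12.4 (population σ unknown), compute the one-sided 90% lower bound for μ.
μ ≥ 103.95

Lower bound (one-sided):
t* = 1.291 (one-sided for 90%)
Lower bound = x̄ - t* · s/√n = 105.6 - 1.291 · 12.4/√94 = 103.95

We are 90% confident that μ ≥ 103.95.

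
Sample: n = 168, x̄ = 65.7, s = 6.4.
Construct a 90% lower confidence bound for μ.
μ ≥ 65.06

Lower bound (one-sided):
t* = 1.287 (one-sided for 90%)
Lower bound = x̄ - t* · s/√n = 65.7 - 1.287 · 6.4/√168 = 65.06

We are 90% confident that μ ≥ 65.06.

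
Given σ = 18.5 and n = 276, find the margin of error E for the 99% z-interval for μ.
Margin of error = 2.87

Margin of error = z* · σ/√n
= 2.576 · 18.5/√276
= 2.576 · 18.5/16.6132
= 2.87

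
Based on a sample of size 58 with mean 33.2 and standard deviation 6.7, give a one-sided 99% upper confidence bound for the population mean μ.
μ ≤ 35.31

Upper bound (one-sided):
t* = 2.394 (one-sided for 99%)
Upper bound = x̄ + t* · s/√n = 33.2 + 2.394 · 6.7/√58 = 35.31

We are 99% confident that μ ≤ 35.31.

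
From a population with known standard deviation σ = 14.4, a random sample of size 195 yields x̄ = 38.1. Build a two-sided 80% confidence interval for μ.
(36.78, 39.42)

z-interval (σ known):
z* = 1.282 for 80% confidence

Margin of error = z* · σ/√n = 1.282 · 14.4/√195 = 1.32

CI: (38.1 - 1.32, 38.1 + 1.32) = (36.78, 39.42)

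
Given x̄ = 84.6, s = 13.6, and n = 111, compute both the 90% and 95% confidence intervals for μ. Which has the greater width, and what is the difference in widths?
95% CI is wider by 0.84

df = 110
90% CI: t* = 1.659, (82.46, 86.74), width = 2 · t* · s/√n = 4.28
95% CI: t* = 1.982, (82.04, 87.16), width = 2 · t* · s/√n = 5.12

The 95% CI is wider by 5.12 - 4.28 = 0.84.
Higher confidence requires a wider interval.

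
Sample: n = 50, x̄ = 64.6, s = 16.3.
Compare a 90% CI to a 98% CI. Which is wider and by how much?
98% CI is wider by 3.36

df = 49
90% CI: t* = 1.677, (60.73, 68.47), width = 2 · t* · s/√n = 7.73
98% CI: t* = 2.405, (59.06, 70.14), width = 2 · t* · s/√n = 11.09

The 98% CI is wider by 11.09 - 7.73 = 3.36.
Higher confidence requires a wider interval.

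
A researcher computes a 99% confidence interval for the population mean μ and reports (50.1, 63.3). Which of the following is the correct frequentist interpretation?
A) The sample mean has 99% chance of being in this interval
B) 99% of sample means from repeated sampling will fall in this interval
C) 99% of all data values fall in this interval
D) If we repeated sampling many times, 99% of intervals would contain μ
D

A) Wrong — x̄ is observed and sits in the interval by construction.
B) Wrong — coverage applies to intervals containing μ, not to future x̄ values.
C) Wrong — a CI is about the parameter μ, not individual data values.
D) Correct — this is the frequentist long-run coverage interpretation.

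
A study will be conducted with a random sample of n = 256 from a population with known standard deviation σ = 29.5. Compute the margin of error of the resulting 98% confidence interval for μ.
Margin of error = 4.29

Margin of error = z* · σ/√n
= 2.326 · 29.5/√256
= 2.326 · 29.5/16.0000
= 4.29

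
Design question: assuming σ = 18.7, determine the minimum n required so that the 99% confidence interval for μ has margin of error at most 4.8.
n ≥ 101

For margin E ≤ 4.8:
n ≥ (z* · σ / E)²
n ≥ (2.576 · 18.7 / 4.8)²
n ≥ 100.71

Minimum n = 101 (rounding up)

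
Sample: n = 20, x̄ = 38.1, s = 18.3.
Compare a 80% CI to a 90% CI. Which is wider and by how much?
90% CI is wider by 3.28

df = 19
80% CI: t* = 1.328, (32.67, 43.53), width = 2 · t* · s/√n = 10.87
90% CI: t* = 1.729, (31.02, 45.18), width = 2 · t* · s/√n = 14.15

The 90% CI is wider by 14.15 - 10.87 = 3.28.
Higher confidence requires a wider interval.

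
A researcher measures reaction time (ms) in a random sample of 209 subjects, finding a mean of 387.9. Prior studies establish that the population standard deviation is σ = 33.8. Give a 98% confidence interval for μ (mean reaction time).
(382.46, 393.34)

z-interval (σ known):
z* = 2.326 for 98% confidence

Margin of error = z* · σ/√n = 2.326 · 33.8/√209 = 5.44

CI: (387.9 - 5.44, 387.9 + 5.44) = (382.46, 393.34)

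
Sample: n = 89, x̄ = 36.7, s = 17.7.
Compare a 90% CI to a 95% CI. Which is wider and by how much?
95% CI is wider by 1.22

df = 88
90% CI: t* = 1.662, (33.58, 39.82), width = 2 · t* · s/√n = 6.24
95% CI: t* = 1.987, (32.97, 40.43), width = 2 · t* · s/√n = 7.46

The 95% CI is wider by 7.46 - 6.24 = 1.22.
Higher confidence requires a wider interval.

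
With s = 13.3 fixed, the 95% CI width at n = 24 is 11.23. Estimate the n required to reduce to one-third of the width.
n ≈ 216

CI width ∝ 1/√n
To reduce width by factor 3, need √n to grow by 3 → need 3² = 9 times as many samples.

Current: n = 24, width = 11.23
New: n = 216, width ≈ 3.57

Width reduced by factor of 11.23/3.57 = 3.15.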